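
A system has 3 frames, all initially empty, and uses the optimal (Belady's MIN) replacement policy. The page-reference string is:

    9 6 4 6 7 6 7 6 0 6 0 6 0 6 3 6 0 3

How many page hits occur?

12

9: miss, frames (9)
6: miss, frames (9 6)
4: miss, frames (9 6 4)
6: hit
7: miss, evict 4, frames (9 6 7)
6: hit
7: hit
6: hit
0: miss, evict 7, frames (9 6 0)
6: hit
0: hit
6: hit
0: hit
6: hit
3: miss, evict 9, frames (6 0 3)
6: hit
0: hit
3: hit
Hits: 12.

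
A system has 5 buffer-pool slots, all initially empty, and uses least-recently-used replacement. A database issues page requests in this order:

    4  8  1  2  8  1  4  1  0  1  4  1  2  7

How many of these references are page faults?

4: miss, frames [4]
8: miss, frames [4, 8]
1: miss, frames [4, 8, 1]
2: miss, frames [4, 8, 1, 2]
8: hit
1: hit
4: hit
1: hit
0: miss, frames [2, 8, 4, 1, 0]
1: hit
4: hit
1: hit
2: hit
7: miss, evict 8, frames [0, 4, 1, 2, 7]
Page faults: 6.

6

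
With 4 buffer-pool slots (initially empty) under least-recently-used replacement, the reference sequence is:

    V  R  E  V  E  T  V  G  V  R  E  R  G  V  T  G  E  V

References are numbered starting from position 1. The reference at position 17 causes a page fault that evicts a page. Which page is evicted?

R

pos 1: V → fault, frames {V}
pos 2: R → fault, frames {V,R}
pos 3: E → fault, frames {V,R,E}
pos 4: V → hit
pos 5: E → hit
pos 6: T → fault, frames {R,V,E,T}
pos 7: V → hit
pos 8: G → fault, evict R, frames {E,T,V,G}
pos 9: V → hit
pos 10: R → fault, evict E, frames {T,G,V,R}
pos 11: E → fault, evict T, frames {G,V,R,E}
pos 12: R → hit
pos 13: G → hit
pos 14: V → hit
pos 15: T → fault, evict E, frames {R,G,V,T}
pos 16: G → hit
pos 17: E → fault, evict R, frames {V,T,G,E}
At position 17, page R is evicted.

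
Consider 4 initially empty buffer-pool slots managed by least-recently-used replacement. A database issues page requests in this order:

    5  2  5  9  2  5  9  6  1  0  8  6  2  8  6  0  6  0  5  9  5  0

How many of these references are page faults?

5 → miss, frames (5)
2 → miss, frames (5 2)
5 → hit
9 → miss, frames (2 5 9)
2 → hit
5 → hit
9 → hit
6 → miss, frames (2 5 9 6)
1 → miss, evict 2, frames (5 9 6 1)
0 → miss, evict 5, frames (9 6 1 0)
8 → miss, evict 9, frames (6 1 0 8)
6 → hit
2 → miss, evict 1, frames (0 8 6 2)
8 → hit
6 → hit
0 → hit
6 → hit
0 → hit
5 → miss, evict 2, frames (8 6 0 5)
9 → miss, evict 8, frames (6 0 5 9)
5 → hit
0 → hit
Page faults: 10.

10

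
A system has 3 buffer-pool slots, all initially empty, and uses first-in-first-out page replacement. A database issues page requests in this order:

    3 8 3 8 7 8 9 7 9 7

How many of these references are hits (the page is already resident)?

3: fault, frames {3}
8: fault, frames {3,8}
3: hit
8: hit
7: fault, frames {3,8,7}
8: hit
9: fault, evict 3, frames {8,7,9}
7: hit
9: hit
7: hit
Hits: 6.

6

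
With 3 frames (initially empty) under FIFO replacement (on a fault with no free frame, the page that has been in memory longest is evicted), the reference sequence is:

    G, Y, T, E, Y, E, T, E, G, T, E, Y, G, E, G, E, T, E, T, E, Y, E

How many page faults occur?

G -> fault, frames (G)
Y -> fault, frames (G Y)
T -> fault, frames (G Y T)
E -> fault, evict G, frames (Y T E)
Y -> hit
E -> hit
T -> hit
E -> hit
G -> fault, evict Y, frames (T E G)
T -> hit
E -> hit
Y -> fault, evict T, frames (E G Y)
G -> hit
E -> hit
G -> hit
E -> hit
T -> fault, evict E, frames (G Y T)
E -> fault, evict G, frames (Y T E)
T -> hit
E -> hit
Y -> hit
E -> hit
Page faults: 8.

8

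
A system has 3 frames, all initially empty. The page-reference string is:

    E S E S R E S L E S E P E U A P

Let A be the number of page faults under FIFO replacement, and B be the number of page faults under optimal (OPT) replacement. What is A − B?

2

Under FIFO: F F . . F . . F F F . F . F F . → 9 faults.
Under OPT: F F . . F . . F . . . F . F F . → 7 faults.
A − B = 9 − 7 = 2.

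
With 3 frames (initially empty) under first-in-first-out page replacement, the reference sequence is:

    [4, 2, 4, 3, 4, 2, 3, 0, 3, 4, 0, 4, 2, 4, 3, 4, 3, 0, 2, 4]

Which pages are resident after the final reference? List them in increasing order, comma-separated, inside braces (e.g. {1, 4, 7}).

4 -> miss, frames [4]
2 -> miss, frames [4, 2]
4 -> hit
3 -> miss, frames [4, 2, 3]
4 -> hit
2 -> hit
3 -> hit
0 -> miss, evict 4, frames [2, 3, 0]
3 -> hit
4 -> miss, evict 2, frames [3, 0, 4]
0 -> hit
4 -> hit
2 -> miss, evict 3, frames [0, 4, 2]
4 -> hit
3 -> miss, evict 0, frames [4, 2, 3]
4 -> hit
3 -> hit
0 -> miss, evict 4, frames [2, 3, 0]
2 -> hit
4 -> miss, evict 2, frames [3, 0, 4]

{0, 3, 4}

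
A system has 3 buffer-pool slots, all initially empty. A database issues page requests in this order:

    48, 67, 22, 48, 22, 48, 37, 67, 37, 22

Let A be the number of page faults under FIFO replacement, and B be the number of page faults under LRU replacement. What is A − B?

Under FIFO: F F F . . . F . . . → 4 faults.
Under LRU: F F F . . . F F . F → 6 faults.
A − B = 4 − 6 = -2.

-2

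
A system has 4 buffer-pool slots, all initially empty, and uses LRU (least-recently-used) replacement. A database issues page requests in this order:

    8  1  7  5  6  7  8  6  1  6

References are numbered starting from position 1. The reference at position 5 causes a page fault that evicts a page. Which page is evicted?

8

pos 1: 8 → fault, frames (8)
pos 2: 1 → fault, frames (8 1)
pos 3: 7 → fault, frames (8 1 7)
pos 4: 5 → fault, frames (8 1 7 5)
pos 5: 6 → fault, evict 8, frames (1 7 5 6)
At position 5, page 8 is evicted.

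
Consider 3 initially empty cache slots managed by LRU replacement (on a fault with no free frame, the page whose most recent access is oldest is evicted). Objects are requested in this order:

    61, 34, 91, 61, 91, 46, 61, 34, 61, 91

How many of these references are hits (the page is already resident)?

4

61: miss, frames (61)
34: miss, frames (61 34)
91: miss, frames (61 34 91)
61: hit
91: hit
46: miss, evict 34, frames (61 91 46)
61: hit
34: miss, evict 91, frames (46 61 34)
61: hit
91: miss, evict 46, frames (34 61 91)
Hits: 4.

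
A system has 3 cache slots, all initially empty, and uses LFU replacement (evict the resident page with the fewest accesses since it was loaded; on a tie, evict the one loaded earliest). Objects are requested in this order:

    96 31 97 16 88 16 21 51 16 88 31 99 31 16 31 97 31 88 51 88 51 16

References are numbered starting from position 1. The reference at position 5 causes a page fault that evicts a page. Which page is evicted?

pos 1: 96 -> fault, frames (96)
pos 2: 31 -> fault, frames (96 31)
pos 3: 97 -> fault, frames (96 31 97)
pos 4: 16 -> fault, evict 96, frames (31 97 16)
pos 5: 88 -> fault, evict 31, frames (97 16 88)
At position 5, page 31 is evicted.

31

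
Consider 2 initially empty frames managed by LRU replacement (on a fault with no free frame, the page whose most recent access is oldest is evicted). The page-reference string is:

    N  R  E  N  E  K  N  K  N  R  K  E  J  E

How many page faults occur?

10

N -> fault, frames {N}
R -> fault, frames {N,R}
E -> fault, evict N, frames {R,E}
N -> fault, evict R, frames {E,N}
E -> hit
K -> fault, evict N, frames {E,K}
N -> fault, evict E, frames {K,N}
K -> hit
N -> hit
R -> fault, evict K, frames {N,R}
K -> fault, evict N, frames {R,K}
E -> fault, evict R, frames {K,E}
J -> fault, evict K, frames {E,J}
E -> hit
Page faults: 10.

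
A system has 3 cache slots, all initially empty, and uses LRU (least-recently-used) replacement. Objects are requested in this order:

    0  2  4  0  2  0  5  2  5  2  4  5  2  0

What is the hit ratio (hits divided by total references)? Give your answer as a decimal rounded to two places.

0.57

0 -> fault, frames [0]
2 -> fault, frames [0, 2]
4 -> fault, frames [0, 2, 4]
0 -> hit
2 -> hit
0 -> hit
5 -> fault, evict 4, frames [2, 0, 5]
2 -> hit
5 -> hit
2 -> hit
4 -> fault, evict 0, frames [5, 2, 4]
5 -> hit
2 -> hit
0 -> fault, evict 4, frames [5, 2, 0]
Hits: 8 of 14 references → 8/14 = 0.5714.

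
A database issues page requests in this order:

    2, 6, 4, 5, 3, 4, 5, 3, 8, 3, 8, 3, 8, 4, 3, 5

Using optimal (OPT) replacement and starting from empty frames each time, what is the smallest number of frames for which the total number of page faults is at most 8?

f=1: 16 faults
f=2: 9 faults
f=3: 7 faults
f=4: 6 faults
f=5: 6 faults
f=6: 6 faults
Smallest f with faults ≤ 8 is 3.

3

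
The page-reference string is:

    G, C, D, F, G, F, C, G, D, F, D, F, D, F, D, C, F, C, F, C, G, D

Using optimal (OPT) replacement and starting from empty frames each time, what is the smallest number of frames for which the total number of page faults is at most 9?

3

f=1: 22 faults
f=2: 10 faults
f=3: 6 faults
f=4: 4 faults
Smallest f with faults ≤ 9 is 3.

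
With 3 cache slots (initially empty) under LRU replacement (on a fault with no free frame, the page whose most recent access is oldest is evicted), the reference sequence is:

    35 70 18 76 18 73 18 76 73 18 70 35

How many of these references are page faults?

7

35 -> miss, frames (35)
70 -> miss, frames (35 70)
18 -> miss, frames (35 70 18)
76 -> miss, evict 35, frames (70 18 76)
18 -> hit
73 -> miss, evict 70, frames (76 18 73)
18 -> hit
76 -> hit
73 -> hit
18 -> hit
70 -> miss, evict 76, frames (73 18 70)
35 -> miss, evict 73, frames (18 70 35)
Page faults: 7.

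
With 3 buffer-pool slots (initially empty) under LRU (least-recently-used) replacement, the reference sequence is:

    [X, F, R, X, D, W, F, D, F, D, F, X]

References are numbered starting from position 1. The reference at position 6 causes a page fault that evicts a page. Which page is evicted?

R

pos 1: X: fault, frames (X)
pos 2: F: fault, frames (X F)
pos 3: R: fault, frames (X F R)
pos 4: X: hit
pos 5: D: fault, evict F, frames (R X D)
pos 6: W: fault, evict R, frames (X D W)
At position 6, page R is evicted.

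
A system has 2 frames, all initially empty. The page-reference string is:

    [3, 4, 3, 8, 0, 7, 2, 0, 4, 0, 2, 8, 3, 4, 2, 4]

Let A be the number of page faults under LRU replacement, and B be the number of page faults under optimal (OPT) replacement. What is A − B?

2

Under LRU: F F . F F F F F F . F F F F F . → 13 faults.
Under OPT: F F . F F F F . F . F F F . F . → 11 faults.
A − B = 13 − 11 = 2.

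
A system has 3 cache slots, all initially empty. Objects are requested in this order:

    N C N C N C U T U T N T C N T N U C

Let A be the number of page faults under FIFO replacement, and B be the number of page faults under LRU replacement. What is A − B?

Under FIFO: F F . . . . F F . . F . F . . . F . → 7 faults.
Under LRU: F F . . . . F F . . F . F . . . F F → 8 faults.
A − B = 7 − 8 = -1.

-1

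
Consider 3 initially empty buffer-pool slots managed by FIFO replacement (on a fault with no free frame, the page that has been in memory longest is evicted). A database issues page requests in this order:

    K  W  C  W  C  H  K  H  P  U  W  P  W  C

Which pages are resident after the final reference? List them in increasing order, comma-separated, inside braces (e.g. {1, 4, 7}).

K → fault, frames [K]
W → fault, frames [K, W]
C → fault, frames [K, W, C]
W → hit
C → hit
H → fault, evict K, frames [W, C, H]
K → fault, evict W, frames [C, H, K]
H → hit
P → fault, evict C, frames [H, K, P]
U → fault, evict H, frames [K, P, U]
W → fault, evict K, frames [P, U, W]
P → hit
W → hit
C → fault, evict P, frames [U, W, C]

{C, U, W}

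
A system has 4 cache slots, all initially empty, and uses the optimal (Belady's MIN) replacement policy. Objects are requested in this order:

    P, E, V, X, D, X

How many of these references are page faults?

P → fault, frames (P)
E → fault, frames (P E)
V → fault, frames (P E V)
X → fault, frames (P E V X)
D → fault, evict V, frames (P E X D)
X → hit
Page faults: 5.

5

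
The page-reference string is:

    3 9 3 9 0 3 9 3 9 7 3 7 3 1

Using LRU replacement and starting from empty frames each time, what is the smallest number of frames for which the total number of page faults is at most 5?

f=1: 14 faults
f=2: 8 faults
f=3: 5 faults
f=4: 5 faults
f=5: 5 faults
Smallest f with faults ≤ 5 is 3.

3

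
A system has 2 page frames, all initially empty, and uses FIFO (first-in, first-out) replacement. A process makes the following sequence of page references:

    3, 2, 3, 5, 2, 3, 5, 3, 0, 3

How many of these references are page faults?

5

3 → miss, frames (3)
2 → miss, frames (3 2)
3 → hit
5 → miss, evict 3, frames (2 5)
2 → hit
3 → miss, evict 2, frames (5 3)
5 → hit
3 → hit
0 → miss, evict 5, frames (3 0)
3 → hit
Page faults: 5.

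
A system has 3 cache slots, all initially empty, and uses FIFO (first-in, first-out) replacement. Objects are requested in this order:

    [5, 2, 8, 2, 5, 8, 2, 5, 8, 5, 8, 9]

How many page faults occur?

5: fault, frames {5}
2: fault, frames {5,2}
8: fault, frames {5,2,8}
2: hit
5: hit
8: hit
2: hit
5: hit
8: hit
5: hit
8: hit
9: fault, evict 5, frames {2,8,9}
Page faults: 4.

4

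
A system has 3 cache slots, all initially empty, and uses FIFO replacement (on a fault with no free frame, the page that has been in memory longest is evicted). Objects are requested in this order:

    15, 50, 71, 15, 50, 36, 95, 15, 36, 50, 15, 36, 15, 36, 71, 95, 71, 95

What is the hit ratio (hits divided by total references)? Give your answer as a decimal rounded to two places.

0.44

15: fault, frames {15}
50: fault, frames {15,50}
71: fault, frames {15,50,71}
15: hit
50: hit
36: fault, evict 15, frames {50,71,36}
95: fault, evict 50, frames {71,36,95}
15: fault, evict 71, frames {36,95,15}
36: hit
50: fault, evict 36, frames {95,15,50}
15: hit
36: fault, evict 95, frames {15,50,36}
15: hit
36: hit
71: fault, evict 15, frames {50,36,71}
95: fault, evict 50, frames {36,71,95}
71: hit
95: hit
Hits: 8 of 18 references → 8/18 = 0.4444.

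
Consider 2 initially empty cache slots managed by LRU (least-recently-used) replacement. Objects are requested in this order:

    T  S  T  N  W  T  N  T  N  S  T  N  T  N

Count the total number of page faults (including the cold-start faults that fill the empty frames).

9

T → fault, frames (T)
S → fault, frames (T S)
T → hit
N → fault, evict S, frames (T N)
W → fault, evict T, frames (N W)
T → fault, evict N, frames (W T)
N → fault, evict W, frames (T N)
T → hit
N → hit
S → fault, evict T, frames (N S)
T → fault, evict N, frames (S T)
N → fault, evict S, frames (T N)
T → hit
N → hit
Page faults: 9.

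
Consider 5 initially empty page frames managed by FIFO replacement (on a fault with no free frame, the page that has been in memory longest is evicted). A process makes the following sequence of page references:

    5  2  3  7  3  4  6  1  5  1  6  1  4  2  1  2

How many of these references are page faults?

9

5: miss, frames [5]
2: miss, frames [5, 2]
3: miss, frames [5, 2, 3]
7: miss, frames [5, 2, 3, 7]
3: hit
4: miss, frames [5, 2, 3, 7, 4]
6: miss, evict 5, frames [2, 3, 7, 4, 6]
1: miss, evict 2, frames [3, 7, 4, 6, 1]
5: miss, evict 3, frames [7, 4, 6, 1, 5]
1: hit
6: hit
1: hit
4: hit
2: miss, evict 7, frames [4, 6, 1, 5, 2]
1: hit
2: hit
Page faults: 9.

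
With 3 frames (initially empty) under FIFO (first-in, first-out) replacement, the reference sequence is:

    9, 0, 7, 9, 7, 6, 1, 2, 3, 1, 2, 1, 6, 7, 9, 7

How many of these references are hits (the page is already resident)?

9 -> miss, frames (9)
0 -> miss, frames (9 0)
7 -> miss, frames (9 0 7)
9 -> hit
7 -> hit
6 -> miss, evict 9, frames (0 7 6)
1 -> miss, evict 0, frames (7 6 1)
2 -> miss, evict 7, frames (6 1 2)
3 -> miss, evict 6, frames (1 2 3)
1 -> hit
2 -> hit
1 -> hit
6 -> miss, evict 1, frames (2 3 6)
7 -> miss, evict 2, frames (3 6 7)
9 -> miss, evict 3, frames (6 7 9)
7 -> hit
Hits: 6.

6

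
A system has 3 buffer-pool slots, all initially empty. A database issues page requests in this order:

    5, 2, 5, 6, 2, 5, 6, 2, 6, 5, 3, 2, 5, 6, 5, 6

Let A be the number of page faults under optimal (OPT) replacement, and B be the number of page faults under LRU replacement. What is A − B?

-1

Under OPT: F F . F . . . . . . F . . F . . → 5 faults.
Under LRU: F F . F . . . . . . F F . F . . → 6 faults.
A − B = 5 − 6 = -1.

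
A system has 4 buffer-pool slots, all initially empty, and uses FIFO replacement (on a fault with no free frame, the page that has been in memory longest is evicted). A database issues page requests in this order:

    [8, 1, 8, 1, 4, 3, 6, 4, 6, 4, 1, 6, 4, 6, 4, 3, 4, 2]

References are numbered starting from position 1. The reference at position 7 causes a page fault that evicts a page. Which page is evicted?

8

pos 1: 8: fault, frames (8)
pos 2: 1: fault, frames (8 1)
pos 3: 8: hit
pos 4: 1: hit
pos 5: 4: fault, frames (8 1 4)
pos 6: 3: fault, frames (8 1 4 3)
pos 7: 6: fault, evict 8, frames (1 4 3 6)
At position 7, page 8 is evicted.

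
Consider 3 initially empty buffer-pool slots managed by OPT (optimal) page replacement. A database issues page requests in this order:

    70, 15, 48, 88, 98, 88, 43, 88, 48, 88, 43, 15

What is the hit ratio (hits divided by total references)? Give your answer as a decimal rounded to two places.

70 -> miss, frames (70)
15 -> miss, frames (70 15)
48 -> miss, frames (70 15 48)
88 -> miss, evict 70, frames (15 48 88)
98 -> miss, evict 15, frames (48 88 98)
88 -> hit
43 -> miss, evict 98, frames (48 88 43)
88 -> hit
48 -> hit
88 -> hit
43 -> hit
15 -> miss, evict 43, frames (48 88 15)
Hits: 5 of 12 references → 5/12 = 0.4167.

0.42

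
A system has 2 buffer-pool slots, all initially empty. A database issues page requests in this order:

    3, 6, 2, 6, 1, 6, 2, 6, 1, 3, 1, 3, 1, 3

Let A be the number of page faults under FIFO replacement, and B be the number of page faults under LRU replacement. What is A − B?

1

Under FIFO: F F F . F F F . F F . . . . → 8 faults.
Under LRU: F F F . F . F . F F . . . . → 7 faults.
A − B = 8 − 7 = 1.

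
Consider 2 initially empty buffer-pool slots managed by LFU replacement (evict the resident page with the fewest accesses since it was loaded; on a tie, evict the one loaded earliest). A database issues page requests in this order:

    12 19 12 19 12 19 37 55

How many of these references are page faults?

4

12 → miss, frames {12}
19 → miss, frames {12,19}
12 → hit
19 → hit
12 → hit
19 → hit
37 → miss, evict 12, frames {19,37}
55 → miss, evict 37, frames {19,55}
Page faults: 4.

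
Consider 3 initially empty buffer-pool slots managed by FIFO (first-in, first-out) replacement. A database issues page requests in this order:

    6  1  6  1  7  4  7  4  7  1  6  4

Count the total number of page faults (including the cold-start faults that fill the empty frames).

6: miss, frames (6)
1: miss, frames (6 1)
6: hit
1: hit
7: miss, frames (6 1 7)
4: miss, evict 6, frames (1 7 4)
7: hit
4: hit
7: hit
1: hit
6: miss, evict 1, frames (7 4 6)
4: hit
Page faults: 5.

5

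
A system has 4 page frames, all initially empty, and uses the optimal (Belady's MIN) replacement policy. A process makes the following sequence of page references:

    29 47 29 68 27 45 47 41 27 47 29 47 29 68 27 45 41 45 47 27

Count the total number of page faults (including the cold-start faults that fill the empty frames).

29: fault, frames (29)
47: fault, frames (29 47)
29: hit
68: fault, frames (29 47 68)
27: fault, frames (29 47 68 27)
45: fault, evict 68, frames (29 47 27 45)
47: hit
41: fault, evict 45, frames (29 47 27 41)
27: hit
47: hit
29: hit
47: hit
29: hit
68: fault, evict 29, frames (47 27 41 68)
27: hit
45: fault, evict 68, frames (47 27 41 45)
41: hit
45: hit
47: hit
27: hit
Page faults: 8.

8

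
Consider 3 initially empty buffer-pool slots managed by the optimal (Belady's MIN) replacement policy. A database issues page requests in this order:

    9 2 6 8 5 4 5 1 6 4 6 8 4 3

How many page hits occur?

9: miss, frames [9]
2: miss, frames [9, 2]
6: miss, frames [9, 2, 6]
8: miss, evict 2, frames [9, 6, 8]
5: miss, evict 9, frames [6, 8, 5]
4: miss, evict 8, frames [6, 5, 4]
5: hit
1: miss, evict 5, frames [6, 4, 1]
6: hit
4: hit
6: hit
8: miss, evict 1, frames [6, 4, 8]
4: hit
3: miss, evict 8, frames [6, 4, 3]
Hits: 5.

5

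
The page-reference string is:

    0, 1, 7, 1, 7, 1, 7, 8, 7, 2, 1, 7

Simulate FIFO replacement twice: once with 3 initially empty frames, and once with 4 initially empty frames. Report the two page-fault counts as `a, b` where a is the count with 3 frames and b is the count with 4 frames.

3 frames: F F F . . . . F . F F F → 7 faults.
4 frames: F F F . . . . F . F . . → 5 faults.
5 < 7: adding a frame reduced faults, as is typical.

7, 5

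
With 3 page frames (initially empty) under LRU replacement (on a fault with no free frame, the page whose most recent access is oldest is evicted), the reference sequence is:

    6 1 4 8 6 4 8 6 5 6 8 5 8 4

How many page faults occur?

6: fault, frames (6)
1: fault, frames (6 1)
4: fault, frames (6 1 4)
8: fault, evict 6, frames (1 4 8)
6: fault, evict 1, frames (4 8 6)
4: hit
8: hit
6: hit
5: fault, evict 4, frames (8 6 5)
6: hit
8: hit
5: hit
8: hit
4: fault, evict 6, frames (5 8 4)
Page faults: 7.

7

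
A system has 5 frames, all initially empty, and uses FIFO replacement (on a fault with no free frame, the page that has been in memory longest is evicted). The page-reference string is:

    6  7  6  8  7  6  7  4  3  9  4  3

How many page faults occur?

6 -> fault, frames {6}
7 -> fault, frames {6,7}
6 -> hit
8 -> fault, frames {6,7,8}
7 -> hit
6 -> hit
7 -> hit
4 -> fault, frames {6,7,8,4}
3 -> fault, frames {6,7,8,4,3}
9 -> fault, evict 6, frames {7,8,4,3,9}
4 -> hit
3 -> hit
Page faults: 6.

6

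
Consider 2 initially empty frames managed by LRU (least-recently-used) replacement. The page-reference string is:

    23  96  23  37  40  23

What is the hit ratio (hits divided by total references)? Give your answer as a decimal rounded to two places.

0.17

23: miss, frames (23)
96: miss, frames (23 96)
23: hit
37: miss, evict 96, frames (23 37)
40: miss, evict 23, frames (37 40)
23: miss, evict 37, frames (40 23)
Hits: 1 of 6 references → 1/6 = 0.1667.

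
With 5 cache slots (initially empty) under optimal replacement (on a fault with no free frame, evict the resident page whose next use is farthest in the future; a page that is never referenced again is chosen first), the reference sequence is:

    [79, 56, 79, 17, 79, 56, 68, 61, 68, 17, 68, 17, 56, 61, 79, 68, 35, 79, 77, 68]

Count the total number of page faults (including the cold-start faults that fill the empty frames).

79 → fault, frames {79}
56 → fault, frames {79,56}
79 → hit
17 → fault, frames {79,56,17}
79 → hit
56 → hit
68 → fault, frames {79,56,17,68}
61 → fault, frames {79,56,17,68,61}
68 → hit
17 → hit
68 → hit
17 → hit
56 → hit
61 → hit
79 → hit
68 → hit
35 → fault, evict 61, frames {79,56,17,68,35}
79 → hit
77 → fault, evict 35, frames {79,56,17,68,77}
68 → hit
Page faults: 7.

7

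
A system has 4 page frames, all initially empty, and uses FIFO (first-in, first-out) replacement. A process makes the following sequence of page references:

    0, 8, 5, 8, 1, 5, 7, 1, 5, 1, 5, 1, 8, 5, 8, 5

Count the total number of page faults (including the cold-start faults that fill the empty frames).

5

0 → miss, frames (0)
8 → miss, frames (0 8)
5 → miss, frames (0 8 5)
8 → hit
1 → miss, frames (0 8 5 1)
5 → hit
7 → miss, evict 0, frames (8 5 1 7)
1 → hit
5 → hit
1 → hit
5 → hit
1 → hit
8 → hit
5 → hit
8 → hit
5 → hit
Page faults: 5.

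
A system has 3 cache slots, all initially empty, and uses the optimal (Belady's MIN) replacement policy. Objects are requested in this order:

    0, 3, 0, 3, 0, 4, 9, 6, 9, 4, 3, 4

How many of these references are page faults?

0: fault, frames (0)
3: fault, frames (0 3)
0: hit
3: hit
0: hit
4: fault, frames (0 3 4)
9: fault, evict 0, frames (3 4 9)
6: fault, evict 3, frames (4 9 6)
9: hit
4: hit
3: fault, evict 6, frames (4 9 3)
4: hit
Page faults: 6.

6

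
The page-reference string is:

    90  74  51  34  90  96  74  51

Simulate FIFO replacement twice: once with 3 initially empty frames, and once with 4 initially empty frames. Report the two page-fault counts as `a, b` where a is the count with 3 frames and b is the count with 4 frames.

3 frames: F F F F F F F F → 8 faults.
4 frames: F F F F . F . . → 5 faults.
5 < 8: adding a frame reduced faults, as is typical.

8, 5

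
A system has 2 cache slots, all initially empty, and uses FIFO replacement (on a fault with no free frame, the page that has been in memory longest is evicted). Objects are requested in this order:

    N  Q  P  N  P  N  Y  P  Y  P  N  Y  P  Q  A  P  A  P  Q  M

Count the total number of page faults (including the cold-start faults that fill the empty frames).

N: fault, frames [N]
Q: fault, frames [N, Q]
P: fault, evict N, frames [Q, P]
N: fault, evict Q, frames [P, N]
P: hit
N: hit
Y: fault, evict P, frames [N, Y]
P: fault, evict N, frames [Y, P]
Y: hit
P: hit
N: fault, evict Y, frames [P, N]
Y: fault, evict P, frames [N, Y]
P: fault, evict N, frames [Y, P]
Q: fault, evict Y, frames [P, Q]
A: fault, evict P, frames [Q, A]
P: fault, evict Q, frames [A, P]
A: hit
P: hit
Q: fault, evict A, frames [P, Q]
M: fault, evict P, frames [Q, M]
Page faults: 14.

14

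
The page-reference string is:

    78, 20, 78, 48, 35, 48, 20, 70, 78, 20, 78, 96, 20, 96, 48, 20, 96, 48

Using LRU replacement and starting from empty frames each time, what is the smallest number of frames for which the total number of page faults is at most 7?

5

f=1: 18 faults
f=2: 14 faults
f=3: 9 faults
f=4: 8 faults
f=5: 6 faults
f=6: 6 faults
Smallest f with faults ≤ 7 is 5.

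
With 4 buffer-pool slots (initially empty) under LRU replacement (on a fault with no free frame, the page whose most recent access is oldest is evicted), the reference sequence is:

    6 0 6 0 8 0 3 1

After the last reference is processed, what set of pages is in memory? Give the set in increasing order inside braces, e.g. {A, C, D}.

6 -> fault, frames {6}
0 -> fault, frames {6,0}
6 -> hit
0 -> hit
8 -> fault, frames {6,0,8}
0 -> hit
3 -> fault, frames {6,8,0,3}
1 -> fault, evict 6, frames {8,0,3,1}

{0, 1, 3, 8}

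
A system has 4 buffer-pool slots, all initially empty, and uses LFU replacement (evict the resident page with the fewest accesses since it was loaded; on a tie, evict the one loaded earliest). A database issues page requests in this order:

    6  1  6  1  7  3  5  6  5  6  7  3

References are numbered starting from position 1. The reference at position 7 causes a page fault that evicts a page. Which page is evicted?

7

pos 1: 6: fault, frames {6}
pos 2: 1: fault, frames {6,1}
pos 3: 6: hit
pos 4: 1: hit
pos 5: 7: fault, frames {6,1,7}
pos 6: 3: fault, frames {6,1,7,3}
pos 7: 5: fault, evict 7, frames {6,1,3,5}
At position 7, page 7 is evicted.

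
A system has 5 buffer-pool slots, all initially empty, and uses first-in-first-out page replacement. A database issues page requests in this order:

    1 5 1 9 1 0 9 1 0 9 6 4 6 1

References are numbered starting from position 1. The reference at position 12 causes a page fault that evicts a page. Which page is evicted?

pos 1: 1 → fault, frames (1)
pos 2: 5 → fault, frames (1 5)
pos 3: 1 → hit
pos 4: 9 → fault, frames (1 5 9)
pos 5: 1 → hit
pos 6: 0 → fault, frames (1 5 9 0)
pos 7: 9 → hit
pos 8: 1 → hit
pos 9: 0 → hit
pos 10: 9 → hit
pos 11: 6 → fault, frames (1 5 9 0 6)
pos 12: 4 → fault, evict 1, frames (5 9 0 6 4)
At position 12, page 1 is evicted.

1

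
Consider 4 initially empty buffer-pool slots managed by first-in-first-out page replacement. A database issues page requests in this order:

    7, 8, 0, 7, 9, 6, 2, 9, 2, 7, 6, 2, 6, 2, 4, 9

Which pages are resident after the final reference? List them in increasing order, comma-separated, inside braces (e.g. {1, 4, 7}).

7 -> miss, frames (7)
8 -> miss, frames (7 8)
0 -> miss, frames (7 8 0)
7 -> hit
9 -> miss, frames (7 8 0 9)
6 -> miss, evict 7, frames (8 0 9 6)
2 -> miss, evict 8, frames (0 9 6 2)
9 -> hit
2 -> hit
7 -> miss, evict 0, frames (9 6 2 7)
6 -> hit
2 -> hit
6 -> hit
2 -> hit
4 -> miss, evict 9, frames (6 2 7 4)
9 -> miss, evict 6, frames (2 7 4 9)

{2, 4, 7, 9}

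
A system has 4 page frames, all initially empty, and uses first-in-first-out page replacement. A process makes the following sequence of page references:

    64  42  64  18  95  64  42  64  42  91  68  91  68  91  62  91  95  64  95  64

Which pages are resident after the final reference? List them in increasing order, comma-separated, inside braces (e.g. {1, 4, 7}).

64: fault, frames [64]
42: fault, frames [64, 42]
64: hit
18: fault, frames [64, 42, 18]
95: fault, frames [64, 42, 18, 95]
64: hit
42: hit
64: hit
42: hit
91: fault, evict 64, frames [42, 18, 95, 91]
68: fault, evict 42, frames [18, 95, 91, 68]
91: hit
68: hit
91: hit
62: fault, evict 18, frames [95, 91, 68, 62]
91: hit
95: hit
64: fault, evict 95, frames [91, 68, 62, 64]
95: fault, evict 91, frames [68, 62, 64, 95]
64: hit

{62, 64, 68, 95}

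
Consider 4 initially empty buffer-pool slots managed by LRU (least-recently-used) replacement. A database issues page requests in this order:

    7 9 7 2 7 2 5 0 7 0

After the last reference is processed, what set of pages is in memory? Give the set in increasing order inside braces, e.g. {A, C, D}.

{0, 2, 5, 7}

7: fault, frames {7}
9: fault, frames {7,9}
7: hit
2: fault, frames {9,7,2}
7: hit
2: hit
5: fault, frames {9,7,2,5}
0: fault, evict 9, frames {7,2,5,0}
7: hit
0: hit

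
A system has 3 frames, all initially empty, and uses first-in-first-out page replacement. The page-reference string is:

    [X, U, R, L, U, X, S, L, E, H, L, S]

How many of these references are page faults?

10

X -> miss, frames {X}
U -> miss, frames {X,U}
R -> miss, frames {X,U,R}
L -> miss, evict X, frames {U,R,L}
U -> hit
X -> miss, evict U, frames {R,L,X}
S -> miss, evict R, frames {L,X,S}
L -> hit
E -> miss, evict L, frames {X,S,E}
H -> miss, evict X, frames {S,E,H}
L -> miss, evict S, frames {E,H,L}
S -> miss, evict E, frames {H,L,S}
Page faults: 10.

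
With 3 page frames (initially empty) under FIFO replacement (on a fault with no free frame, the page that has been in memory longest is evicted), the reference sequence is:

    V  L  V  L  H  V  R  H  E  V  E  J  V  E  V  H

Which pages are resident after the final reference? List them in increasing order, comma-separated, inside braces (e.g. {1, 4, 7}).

{H, J, V}

V → miss, frames (V)
L → miss, frames (V L)
V → hit
L → hit
H → miss, frames (V L H)
V → hit
R → miss, evict V, frames (L H R)
H → hit
E → miss, evict L, frames (H R E)
V → miss, evict H, frames (R E V)
E → hit
J → miss, evict R, frames (E V J)
V → hit
E → hit
V → hit
H → miss, evict E, frames (V J H)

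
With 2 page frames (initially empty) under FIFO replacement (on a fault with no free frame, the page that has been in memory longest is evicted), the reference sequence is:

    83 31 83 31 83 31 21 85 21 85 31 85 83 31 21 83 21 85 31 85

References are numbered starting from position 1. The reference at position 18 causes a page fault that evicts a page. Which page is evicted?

pos 1: 83 -> fault, frames {83}
pos 2: 31 -> fault, frames {83,31}
pos 3: 83 -> hit
pos 4: 31 -> hit
pos 5: 83 -> hit
pos 6: 31 -> hit
pos 7: 21 -> fault, evict 83, frames {31,21}
pos 8: 85 -> fault, evict 31, frames {21,85}
pos 9: 21 -> hit
pos 10: 85 -> hit
pos 11: 31 -> fault, evict 21, frames {85,31}
pos 12: 85 -> hit
pos 13: 83 -> fault, evict 85, frames {31,83}
pos 14: 31 -> hit
pos 15: 21 -> fault, evict 31, frames {83,21}
pos 16: 83 -> hit
pos 17: 21 -> hit
pos 18: 85 -> fault, evict 83, frames {21,85}
At position 18, page 83 is evicted.

83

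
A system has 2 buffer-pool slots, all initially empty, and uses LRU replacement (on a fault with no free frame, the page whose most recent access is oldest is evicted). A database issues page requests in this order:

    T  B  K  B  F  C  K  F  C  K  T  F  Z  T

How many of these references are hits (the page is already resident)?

T: miss, frames [T]
B: miss, frames [T, B]
K: miss, evict T, frames [B, K]
B: hit
F: miss, evict K, frames [B, F]
C: miss, evict B, frames [F, C]
K: miss, evict F, frames [C, K]
F: miss, evict C, frames [K, F]
C: miss, evict K, frames [F, C]
K: miss, evict F, frames [C, K]
T: miss, evict C, frames [K, T]
F: miss, evict K, frames [T, F]
Z: miss, evict T, frames [F, Z]
T: miss, evict F, frames [Z, T]
Hits: 1.

1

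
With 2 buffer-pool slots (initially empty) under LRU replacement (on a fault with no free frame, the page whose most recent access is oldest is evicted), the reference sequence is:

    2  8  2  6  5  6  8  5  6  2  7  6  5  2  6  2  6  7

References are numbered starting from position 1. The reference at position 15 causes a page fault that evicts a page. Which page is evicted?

pos 1: 2 -> fault, frames {2}
pos 2: 8 -> fault, frames {2,8}
pos 3: 2 -> hit
pos 4: 6 -> fault, evict 8, frames {2,6}
pos 5: 5 -> fault, evict 2, frames {6,5}
pos 6: 6 -> hit
pos 7: 8 -> fault, evict 5, frames {6,8}
pos 8: 5 -> fault, evict 6, frames {8,5}
pos 9: 6 -> fault, evict 8, frames {5,6}
pos 10: 2 -> fault, evict 5, frames {6,2}
pos 11: 7 -> fault, evict 6, frames {2,7}
pos 12: 6 -> fault, evict 2, frames {7,6}
pos 13: 5 -> fault, evict 7, frames {6,5}
pos 14: 2 -> fault, evict 6, frames {5,2}
pos 15: 6 -> fault, evict 5, frames {2,6}
At position 15, page 5 is evicted.

5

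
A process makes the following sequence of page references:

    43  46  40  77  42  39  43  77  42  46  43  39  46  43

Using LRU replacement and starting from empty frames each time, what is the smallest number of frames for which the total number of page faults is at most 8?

f=1: 14 faults
f=2: 14 faults
f=3: 12 faults
f=4: 9 faults
f=5: 8 faults
f=6: 6 faults
Smallest f with faults ≤ 8 is 5.

5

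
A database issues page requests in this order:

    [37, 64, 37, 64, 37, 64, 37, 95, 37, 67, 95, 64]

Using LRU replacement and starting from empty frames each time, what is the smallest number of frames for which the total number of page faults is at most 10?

2

f=1: 12 faults
f=2: 6 faults
f=3: 5 faults
f=4: 4 faults
Smallest f with faults ≤ 10 is 2.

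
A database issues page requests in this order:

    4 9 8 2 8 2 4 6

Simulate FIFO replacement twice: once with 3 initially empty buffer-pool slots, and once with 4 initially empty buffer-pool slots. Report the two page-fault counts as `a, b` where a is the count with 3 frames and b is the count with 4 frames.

6, 5

3 frames: F F F F . . F F → 6 faults.
4 frames: F F F F . . . F → 5 faults.
5 < 6: adding a frame reduced faults, as is typical.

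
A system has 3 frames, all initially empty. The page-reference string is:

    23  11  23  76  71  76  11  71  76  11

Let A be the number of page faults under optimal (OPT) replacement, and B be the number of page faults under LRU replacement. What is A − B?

-1

Under OPT: F F . F F . . . . . → 4 faults.
Under LRU: F F . F F . F . . . → 5 faults.
A − B = 4 − 5 = -1.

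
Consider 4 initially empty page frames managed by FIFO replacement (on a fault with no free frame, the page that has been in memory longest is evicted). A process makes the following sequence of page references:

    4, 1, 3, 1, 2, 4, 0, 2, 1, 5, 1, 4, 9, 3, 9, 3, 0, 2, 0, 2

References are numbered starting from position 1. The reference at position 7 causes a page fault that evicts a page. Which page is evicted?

4

pos 1: 4: miss, frames {4}
pos 2: 1: miss, frames {4,1}
pos 3: 3: miss, frames {4,1,3}
pos 4: 1: hit
pos 5: 2: miss, frames {4,1,3,2}
pos 6: 4: hit
pos 7: 0: miss, evict 4, frames {1,3,2,0}
At position 7, page 4 is evicted.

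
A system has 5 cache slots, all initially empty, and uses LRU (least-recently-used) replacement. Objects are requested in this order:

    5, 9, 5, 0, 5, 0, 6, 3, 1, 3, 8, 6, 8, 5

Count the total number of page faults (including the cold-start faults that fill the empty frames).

8

5: miss, frames (5)
9: miss, frames (5 9)
5: hit
0: miss, frames (9 5 0)
5: hit
0: hit
6: miss, frames (9 5 0 6)
3: miss, frames (9 5 0 6 3)
1: miss, evict 9, frames (5 0 6 3 1)
3: hit
8: miss, evict 5, frames (0 6 1 3 8)
6: hit
8: hit
5: miss, evict 0, frames (1 3 6 8 5)
Page faults: 8.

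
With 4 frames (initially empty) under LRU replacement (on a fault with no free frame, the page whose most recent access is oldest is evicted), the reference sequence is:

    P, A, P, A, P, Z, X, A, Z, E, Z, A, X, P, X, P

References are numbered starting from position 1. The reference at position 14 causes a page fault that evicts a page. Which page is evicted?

E

pos 1: P -> fault, frames [P]
pos 2: A -> fault, frames [P, A]
pos 3: P -> hit
pos 4: A -> hit
pos 5: P -> hit
pos 6: Z -> fault, frames [A, P, Z]
pos 7: X -> fault, frames [A, P, Z, X]
pos 8: A -> hit
pos 9: Z -> hit
pos 10: E -> fault, evict P, frames [X, A, Z, E]
pos 11: Z -> hit
pos 12: A -> hit
pos 13: X -> hit
pos 14: P -> fault, evict E, frames [Z, A, X, P]
At position 14, page E is evicted.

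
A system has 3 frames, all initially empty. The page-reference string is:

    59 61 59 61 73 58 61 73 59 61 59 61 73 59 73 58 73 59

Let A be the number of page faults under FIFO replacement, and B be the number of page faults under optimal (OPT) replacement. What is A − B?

Under FIFO: F F . . F F . . F F . . F . . F . F → 9 faults.
Under OPT: F F . . F F . . F . . . . . . F . . → 6 faults.
A − B = 9 − 6 = 3.

3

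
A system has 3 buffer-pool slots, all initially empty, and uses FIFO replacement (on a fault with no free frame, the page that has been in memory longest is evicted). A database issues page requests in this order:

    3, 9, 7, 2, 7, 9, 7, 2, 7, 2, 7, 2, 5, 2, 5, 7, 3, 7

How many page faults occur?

3 -> fault, frames [3]
9 -> fault, frames [3, 9]
7 -> fault, frames [3, 9, 7]
2 -> fault, evict 3, frames [9, 7, 2]
7 -> hit
9 -> hit
7 -> hit
2 -> hit
7 -> hit
2 -> hit
7 -> hit
2 -> hit
5 -> fault, evict 9, frames [7, 2, 5]
2 -> hit
5 -> hit
7 -> hit
3 -> fault, evict 7, frames [2, 5, 3]
7 -> fault, evict 2, frames [5, 3, 7]
Page faults: 7.

7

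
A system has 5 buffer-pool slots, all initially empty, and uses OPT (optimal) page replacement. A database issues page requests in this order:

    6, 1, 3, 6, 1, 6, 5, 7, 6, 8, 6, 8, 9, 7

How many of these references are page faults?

7

6 -> fault, frames [6]
1 -> fault, frames [6, 1]
3 -> fault, frames [6, 1, 3]
6 -> hit
1 -> hit
6 -> hit
5 -> fault, frames [6, 1, 3, 5]
7 -> fault, frames [6, 1, 3, 5, 7]
6 -> hit
8 -> fault, evict 5, frames [6, 1, 3, 7, 8]
6 -> hit
8 -> hit
9 -> fault, evict 8, frames [6, 1, 3, 7, 9]
7 -> hit
Page faults: 7.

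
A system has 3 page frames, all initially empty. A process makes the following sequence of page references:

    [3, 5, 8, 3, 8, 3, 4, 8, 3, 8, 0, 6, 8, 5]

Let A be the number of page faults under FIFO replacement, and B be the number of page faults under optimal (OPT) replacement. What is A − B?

Under FIFO: F F F . . . F . F . F F F F → 9 faults.
Under OPT: F F F . . . F . . . F F . F → 7 faults.
A − B = 9 − 7 = 2.

2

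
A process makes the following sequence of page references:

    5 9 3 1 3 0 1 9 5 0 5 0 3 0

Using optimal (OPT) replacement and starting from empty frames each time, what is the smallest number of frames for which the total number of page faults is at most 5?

5

f=1: 14 faults
f=2: 8 faults
f=3: 7 faults
f=4: 6 faults
f=5: 5 faults
Smallest f with faults ≤ 5 is 5.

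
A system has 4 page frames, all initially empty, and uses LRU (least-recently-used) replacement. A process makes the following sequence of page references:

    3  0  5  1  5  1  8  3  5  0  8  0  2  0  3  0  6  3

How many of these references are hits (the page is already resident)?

3 → miss, frames {3}
0 → miss, frames {3,0}
5 → miss, frames {3,0,5}
1 → miss, frames {3,0,5,1}
5 → hit
1 → hit
8 → miss, evict 3, frames {0,5,1,8}
3 → miss, evict 0, frames {5,1,8,3}
5 → hit
0 → miss, evict 1, frames {8,3,5,0}
8 → hit
0 → hit
2 → miss, evict 3, frames {5,8,0,2}
0 → hit
3 → miss, evict 5, frames {8,2,0,3}
0 → hit
6 → miss, evict 8, frames {2,3,0,6}
3 → hit
Hits: 8.

8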